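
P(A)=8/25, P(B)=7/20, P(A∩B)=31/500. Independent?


P(A)×P(B) = 14/125
P(A∩B) = 31/500
Not equal → NOT independent

No, not independent


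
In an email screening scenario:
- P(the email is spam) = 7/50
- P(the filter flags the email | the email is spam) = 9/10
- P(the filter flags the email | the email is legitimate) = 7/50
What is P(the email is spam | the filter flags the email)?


Using Bayes' theorem:
P(A|B) = P(B|A)·P(A) / P(B)

P(the filter flags the email) = 9/10 × 7/50 + 7/50 × 43/50
= 63/500 + 301/2500 = 154/625

P(the email is spam|the filter flags the email) = (63/500) / (154/625) = 45/88

P(the email is spam|the filter flags the email) = 45/88 ≈ 51.14%


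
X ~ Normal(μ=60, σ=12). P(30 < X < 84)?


z₁=(30-60)/12=-2.5, z₂=(84-60)/12=2.0
P = Φ(2.0) - Φ(-2.5) = 0.977250 - 0.006210 = 0.971040 ≈ 0.9710

P(30 < X < 84) ≈ 0.9710


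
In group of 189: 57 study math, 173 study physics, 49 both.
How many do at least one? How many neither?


|A∪B| = 57+173-49 = 181
Neither = 189-181 = 8

At least one: 181; Neither: 8


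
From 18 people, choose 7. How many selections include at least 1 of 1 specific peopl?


Complement: C(18,7) - C(17,7) = 31824 - 19448 = 12376

12376


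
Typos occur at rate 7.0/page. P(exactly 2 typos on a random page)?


Poisson(λ=7.0): P(X=2) = e^(-λ)×λ^k/k!
= e^(-7.0) × 7.0^2 / 2!
≈ 0.0009118819656 × 49 / 2 ≈ 0.022341

P(X=2) ≈ 0.022341 ≈ 2.23%


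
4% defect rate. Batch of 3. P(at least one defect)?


P(all good) = (24/25)^3 = 13824/15625
P(≥1 defect) = 1801/15625

P = 1801/15625 ≈ 11.53%


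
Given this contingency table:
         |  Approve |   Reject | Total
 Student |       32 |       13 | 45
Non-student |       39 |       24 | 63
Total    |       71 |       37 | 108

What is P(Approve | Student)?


P(Approve | Student) = 32/(32+13) = 32/45

P(Approve|Student) = 32/45 ≈ 71.11%


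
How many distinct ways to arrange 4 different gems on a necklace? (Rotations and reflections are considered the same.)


Free circular arrangements: rotations and reflections both identified.
(n-1)!/2 = 3!/2 = 6/2 = 3

3


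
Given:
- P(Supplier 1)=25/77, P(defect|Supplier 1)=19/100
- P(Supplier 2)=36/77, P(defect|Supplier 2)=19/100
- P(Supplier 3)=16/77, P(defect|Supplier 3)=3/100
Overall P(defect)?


P(B) = Σ P(B|Aᵢ)×P(Aᵢ)
  19/100×25/77 = 19/308
  19/100×36/77 = 171/1925
  3/100×16/77 = 12/1925
Sum = 1207/7700

P(defect) = 1207/7700 ≈ 15.68%


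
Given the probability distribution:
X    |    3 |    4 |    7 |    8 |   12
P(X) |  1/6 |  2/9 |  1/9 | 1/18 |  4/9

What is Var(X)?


E[X] = 143/18
E[X²] = 1405/18
Var(X) = E[X²] - (E[X])² = 1405/18 - 20449/324 = 4841/324

Var(X) = 4841/324 ≈ 14.9414


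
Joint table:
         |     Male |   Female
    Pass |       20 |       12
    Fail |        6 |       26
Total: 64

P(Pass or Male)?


P(Pass∨Male) = P(Pass) + P(Male) - P(Pass∧Male)
= (32 + 26 - 20)/64 = 38/64 = 19/32

P = 19/32 ≈ 59.38%


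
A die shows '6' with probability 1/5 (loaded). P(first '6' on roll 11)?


Geometric: P(X=11) = (1-p)^(k-1)×p = (4/5)^10×1/5 = 1048576/48828125

P(X=11) = 1048576/48828125 ≈ 2.15%


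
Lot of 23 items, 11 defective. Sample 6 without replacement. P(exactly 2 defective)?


Hypergeometric: C(11,2)×C(12,4)/C(23,6)
= 55×495/100947 = 825/3059

P(X=2) = 825/3059 ≈ 26.97%


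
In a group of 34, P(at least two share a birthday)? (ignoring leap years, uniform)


P(all different) = Π(365-i)/365 for i=0..33
= 0.204683
P(match) = 1 - 0.204683 = 0.795317

P ≈ 0.7953 ≈ 79.53%


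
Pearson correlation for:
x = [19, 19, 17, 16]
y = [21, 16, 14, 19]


n=4, Σx=71, Σy=70, Σxy=1245, Σx²=1267, Σy²=1254
r = (4×1245 - 71×70)/√((4×1267 - 71²)(4×1254 - 70²))
= 10/√(27×116) = 10/√3132 ≈ 10/55.9643 ≈ 0.1787

r ≈ 0.1787


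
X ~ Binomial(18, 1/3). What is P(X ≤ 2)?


P(X ≤ 2) = Σ P(X=i) for i=0..2
P(X=0) = 262144/387420489
P(X=1) = 262144/43046721
P(X=2) = 1114112/43046721
Sum = 12648448/387420489

P(X ≤ 2) = 12648448/387420489 ≈ 3.26%


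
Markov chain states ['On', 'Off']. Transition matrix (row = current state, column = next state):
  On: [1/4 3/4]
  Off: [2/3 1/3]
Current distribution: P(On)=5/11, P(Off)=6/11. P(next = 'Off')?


P(next=Off) = Σᵢ P(now=i)×P(i→Off)
= 5/11×3/4 + 6/11×1/3
= 15/44 + 2/11 = 23/44

P = 23/44 ≈ 0.5227


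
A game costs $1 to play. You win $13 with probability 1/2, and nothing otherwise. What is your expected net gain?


E[gain] = (13-1)×1/2 + (-1)×1/2
= 6 - 1/2 = 11/2

Expected net gain = $11/2 ≈ $5.50


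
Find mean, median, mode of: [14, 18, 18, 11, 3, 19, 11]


Sorted: [3, 11, 11, 14, 18, 18, 19]
Mean = 94/7
Median = 14
Freq: {14: 1, 18: 2, 11: 2, 3: 1, 19: 1}
Mode: [11, 18]

Mean=94/7, Median=14, Mode=[11, 18]


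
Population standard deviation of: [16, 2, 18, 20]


Mean = 56/4 = 14
  (16-14)²=4
  (2-14)²=144
  (18-14)²=16
  (20-14)²=36
Σ(x-μ)² = 200
σ² = 200/4 = 50

σ = √(50) ≈ 7.0711


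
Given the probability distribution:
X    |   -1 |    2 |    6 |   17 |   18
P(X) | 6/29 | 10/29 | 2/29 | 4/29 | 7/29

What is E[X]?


E[X] = Σ x·P(X=x)
= (-1)×(6/29) + (2)×(10/29) + (6)×(2/29) + (17)×(4/29) + (18)×(7/29)
= 220/29

E[X] = 220/29


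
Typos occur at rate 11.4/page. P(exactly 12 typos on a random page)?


Poisson(λ=11.4): P(X=12) = e^(-λ)×λ^k/k!
= e^(-11.4) × 11.4^12 / 12!
≈ 1.119548484e-05 × 4.81790481983e+12 / 479001600 ≈ 0.112607

P(X=12) ≈ 0.112607 ≈ 11.26%


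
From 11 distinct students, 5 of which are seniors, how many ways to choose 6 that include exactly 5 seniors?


Choose 5 of the 5 seniors and 1 of the other 6 students:
C(5,5)×C(6,1) = 1×6 = 6

6


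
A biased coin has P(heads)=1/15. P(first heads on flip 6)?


Geometric: P(X=6) = (1-p)^(k-1)×p = (14/15)^5×1/15 = 537824/11390625

P(X=6) = 537824/11390625 ≈ 4.72%


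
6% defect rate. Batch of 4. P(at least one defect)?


P(all good) = (47/50)^4 = 4879681/6250000
P(≥1 defect) = 1370319/6250000

P = 1370319/6250000 ≈ 21.93%


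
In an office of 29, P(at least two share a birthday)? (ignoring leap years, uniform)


P(all different) = Π(365-i)/365 for i=0..28
= 0.319031
P(match) = 1 - 0.319031 = 0.680969

P ≈ 0.6810 ≈ 68.10%


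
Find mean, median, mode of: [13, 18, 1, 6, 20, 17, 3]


Sorted: [1, 3, 6, 13, 17, 18, 20]
Mean = 78/7
Median = 13
Freq: {13: 1, 18: 1, 1: 1, 6: 1, 20: 1, 17: 1, 3: 1}
Mode: No mode

Mean=78/7, Median=13, Mode=No mode


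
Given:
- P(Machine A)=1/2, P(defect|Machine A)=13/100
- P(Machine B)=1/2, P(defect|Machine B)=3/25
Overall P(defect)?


P(B) = Σ P(B|Aᵢ)×P(Aᵢ)
  13/100×1/2 = 13/200
  3/25×1/2 = 3/50
Sum = 1/8

P(defect) = 1/8 ≈ 12.50%


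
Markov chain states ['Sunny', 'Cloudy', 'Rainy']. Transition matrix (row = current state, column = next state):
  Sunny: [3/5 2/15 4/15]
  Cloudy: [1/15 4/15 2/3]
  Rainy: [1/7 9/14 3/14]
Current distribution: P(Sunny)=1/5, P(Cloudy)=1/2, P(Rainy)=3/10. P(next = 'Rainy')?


P(next=Rainy) = Σᵢ P(now=i)×P(i→Rainy)
= 1/5×4/15 + 1/2×2/3 + 3/10×3/14
= 4/75 + 1/3 + 9/140 = 947/2100

P = 947/2100 ≈ 0.4510


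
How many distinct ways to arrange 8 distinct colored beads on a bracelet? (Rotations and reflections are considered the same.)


Free circular arrangements: rotations and reflections both identified.
(n-1)!/2 = 7!/2 = 5040/2 = 2520

2520


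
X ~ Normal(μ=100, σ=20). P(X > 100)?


z = (100-100)/20 = 0.0
P(X > 100) = 1 - P(Z ≤ 0.0) = 1 - 0.5000 = 0.5000

P(X > 100) ≈ 0.5000


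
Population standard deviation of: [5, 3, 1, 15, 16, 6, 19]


Mean = 65/7
  (5-65/7)²=900/49
  (3-65/7)²=1936/49
  (1-65/7)²=3364/49
  (15-65/7)²=1600/49
  (16-65/7)²=2209/49
  (6-65/7)²=529/49
  (19-65/7)²=4624/49
Σ(x-μ)² = 2166/7
σ² = (2166/7)/7 = 2166/49

σ = √(2166/49) ≈ 6.6486


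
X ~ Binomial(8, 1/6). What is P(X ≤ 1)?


P(X ≤ 1) = Σ P(X=i) for i=0..1
P(X=0) = 390625/1679616
P(X=1) = 78125/209952
Sum = 1015625/1679616

P(X ≤ 1) = 1015625/1679616 ≈ 60.47%


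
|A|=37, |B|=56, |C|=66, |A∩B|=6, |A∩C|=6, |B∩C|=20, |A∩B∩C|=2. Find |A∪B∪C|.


|A∪B∪C| = 37+56+66-6-6-20+2 = 129

|A∪B∪C| = 129


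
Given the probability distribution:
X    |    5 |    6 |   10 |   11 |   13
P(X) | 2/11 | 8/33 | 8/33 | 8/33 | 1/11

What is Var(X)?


E[X] = 95/11
E[X²] = 2713/33
Var(X) = E[X²] - (E[X])² = 2713/33 - 9025/121 = 2768/363

Var(X) = 2768/363 ≈ 7.6253


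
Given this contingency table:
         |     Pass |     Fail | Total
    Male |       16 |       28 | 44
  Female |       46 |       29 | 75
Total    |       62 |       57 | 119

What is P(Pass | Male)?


P(Pass | Male) = 16/(16+28) = 16/44 = 4/11

P(Pass|Male) = 4/11 ≈ 36.36%


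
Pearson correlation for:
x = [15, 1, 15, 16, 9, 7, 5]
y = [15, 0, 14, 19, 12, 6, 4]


n=7, Σx=68, Σy=70, Σxy=909, Σx²=862, Σy²=978
r = (7×909 - 68×70)/√((7×862 - 68²)(7×978 - 70²))
= 1603/√(1410×1946) = 1603/√2743860 ≈ 1603/1656.4601 ≈ 0.9677

r ≈ 0.9677


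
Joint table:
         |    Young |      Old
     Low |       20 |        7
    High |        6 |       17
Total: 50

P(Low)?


P(Low) = (20+7)/50 = 27/50

P(Low) = 27/50 ≈ 54.00%


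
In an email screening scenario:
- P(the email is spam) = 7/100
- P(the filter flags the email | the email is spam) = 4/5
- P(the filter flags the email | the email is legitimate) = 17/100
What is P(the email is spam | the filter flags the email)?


Using Bayes' theorem:
P(A|B) = P(B|A)·P(A) / P(B)

P(the filter flags the email) = 4/5 × 7/100 + 17/100 × 93/100
= 7/125 + 1581/10000 = 2141/10000

P(the email is spam|the filter flags the email) = (7/125) / (2141/10000) = 560/2141

P(the email is spam|the filter flags the email) = 560/2141 ≈ 26.16%


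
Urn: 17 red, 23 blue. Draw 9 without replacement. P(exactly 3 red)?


Hypergeometric: C(17,3)×C(23,6)/C(40,9)
= 680×100947/273438880 = 483/1924

P(X=3) = 483/1924 ≈ 25.10%


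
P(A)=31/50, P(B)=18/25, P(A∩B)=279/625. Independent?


P(A)×P(B) = 279/625
P(A∩B) = 279/625
Equal ✓ → Independent

Yes, independent


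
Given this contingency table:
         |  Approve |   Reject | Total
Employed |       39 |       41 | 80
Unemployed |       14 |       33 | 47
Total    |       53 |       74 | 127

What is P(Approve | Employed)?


P(Approve | Employed) = 39/(39+41) = 39/80

P(Approve|Employed) = 39/80 ≈ 48.75%


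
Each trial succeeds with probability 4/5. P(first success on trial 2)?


Geometric: P(X=2) = (1-p)^(k-1)×p = (1/5)^1×4/5 = 4/25

P(X=2) = 4/25 ≈ 16.00%


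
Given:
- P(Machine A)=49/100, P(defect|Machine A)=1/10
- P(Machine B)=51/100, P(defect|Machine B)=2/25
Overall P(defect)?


P(B) = Σ P(B|Aᵢ)×P(Aᵢ)
  1/10×49/100 = 49/1000
  2/25×51/100 = 51/1250
Sum = 449/5000

P(defect) = 449/5000 ≈ 8.98%


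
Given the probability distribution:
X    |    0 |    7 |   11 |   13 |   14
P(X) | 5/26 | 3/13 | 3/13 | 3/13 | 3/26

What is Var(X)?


E[X] = 114/13
E[X²] = 1311/13
Var(X) = E[X²] - (E[X])² = 1311/13 - 12996/169 = 4047/169

Var(X) = 4047/169 ≈ 23.9467


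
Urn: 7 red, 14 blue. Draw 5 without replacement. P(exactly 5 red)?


Hypergeometric: C(7,5)×C(14,0)/C(21,5)
= 21×1/20349 = 1/969

P(X=5) = 1/969 ≈ 0.10%


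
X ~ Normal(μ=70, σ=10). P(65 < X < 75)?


z₁=(65-70)/10=-0.5, z₂=(75-70)/10=0.5
P = Φ(0.5) - Φ(-0.5) = 0.691462 - 0.308538 = 0.382924 ≈ 0.3829

P(65 < X < 75) ≈ 0.3829


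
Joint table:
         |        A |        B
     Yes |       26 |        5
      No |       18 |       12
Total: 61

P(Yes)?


P(Yes) = (26+5)/61 = 31/61

P(Yes) = 31/61 ≈ 50.82%


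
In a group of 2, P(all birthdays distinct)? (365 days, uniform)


P(all different) = Π(365-i)/365 for i=0..1
= (365/365)×(364/365)×...×(364/365)
= 0.997260

P ≈ 0.9973 ≈ 99.73%


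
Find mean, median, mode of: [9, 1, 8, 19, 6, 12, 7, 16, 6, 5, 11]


Sorted: [1, 5, 6, 6, 7, 8, 9, 11, 12, 16, 19]
Mean = 100/11
Median = 8
Freq: {9: 1, 1: 1, 8: 1, 19: 1, 6: 2, 12: 1, 7: 1, 16: 1, 5: 1, 11: 1}
Mode: [6]

Mean=100/11, Median=8, Mode=6


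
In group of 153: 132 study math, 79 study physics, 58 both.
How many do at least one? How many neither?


|A∪B| = 132+79-58 = 153
Neither = 153-153 = 0

At least one: 153; Neither: 0


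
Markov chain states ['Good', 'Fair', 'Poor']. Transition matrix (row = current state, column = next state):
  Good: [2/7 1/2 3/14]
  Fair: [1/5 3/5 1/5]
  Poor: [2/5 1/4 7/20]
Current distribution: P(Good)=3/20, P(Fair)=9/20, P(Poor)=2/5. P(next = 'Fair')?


P(next=Fair) = Σᵢ P(now=i)×P(i→Fair)
= 3/20×1/2 + 9/20×3/5 + 2/5×1/4
= 3/40 + 27/100 + 1/10 = 89/200

P = 89/200 ≈ 0.4450


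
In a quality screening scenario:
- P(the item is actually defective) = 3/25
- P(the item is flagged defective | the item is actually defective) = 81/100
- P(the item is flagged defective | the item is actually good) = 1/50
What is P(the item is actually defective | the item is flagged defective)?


Using Bayes' theorem:
P(A|B) = P(B|A)·P(A) / P(B)

P(the item is flagged defective) = 81/100 × 3/25 + 1/50 × 22/25
= 243/2500 + 11/625 = 287/2500

P(the item is actually defective|the item is flagged defective) = (243/2500) / (287/2500) = 243/287

P(the item is actually defective|the item is flagged defective) = 243/287 ≈ 84.67%


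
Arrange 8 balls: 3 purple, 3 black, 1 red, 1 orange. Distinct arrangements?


8!/(3!×3!×1!×1!) = 1120

1120


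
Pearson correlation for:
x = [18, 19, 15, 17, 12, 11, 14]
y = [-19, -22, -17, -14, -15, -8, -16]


n=7, Σx=106, Σy=-111, Σxy=-1745, Σx²=1660, Σy²=1875
r = (7×(-1745) - 106×(-111))/√((7×1660 - 106²)(7×1875 - (-111)²))
= -449/√(384×804) = -449/√308736 ≈ -449/555.6402 ≈ -0.8081

r ≈ -0.8081


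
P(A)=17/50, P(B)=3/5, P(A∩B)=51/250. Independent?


P(A)×P(B) = 51/250
P(A∩B) = 51/250
Equal ✓ → Independent

Yes, independent


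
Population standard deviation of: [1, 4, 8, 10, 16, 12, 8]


Mean = 59/7
  (1-59/7)²=2704/49
  (4-59/7)²=961/49
  (8-59/7)²=9/49
  (10-59/7)²=121/49
  (16-59/7)²=2809/49
  (12-59/7)²=625/49
  (8-59/7)²=9/49
Σ(x-μ)² = 1034/7
σ² = (1034/7)/7 = 1034/49

σ = √(1034/49) ≈ 4.5937


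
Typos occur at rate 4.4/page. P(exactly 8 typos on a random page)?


Poisson(λ=4.4): P(X=8) = e^(-λ)×λ^k/k!
= e^(-4.4) × 4.4^8 / 8!
≈ 0.0122773399 × 140482.236252 / 40320 ≈ 0.042776

P(X=8) ≈ 0.042776 ≈ 4.28%


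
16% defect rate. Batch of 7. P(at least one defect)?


P(all good) = (21/25)^7 = 1801088541/6103515625
P(≥1 defect) = 4302427084/6103515625

P = 4302427084/6103515625 ≈ 70.49%


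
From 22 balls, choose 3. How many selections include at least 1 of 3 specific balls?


Complement: C(22,3) - C(19,3) = 1540 - 969 = 571

571


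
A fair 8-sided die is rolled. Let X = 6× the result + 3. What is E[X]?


E[die] = (1+8)/2 = 9/2
E[X] = 6×9/2 + 3 = 30

E[X] = 30


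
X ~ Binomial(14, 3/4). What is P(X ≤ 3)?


P(X ≤ 3) = Σ P(X=i) for i=0..3
P(X=0) = 1/268435456
P(X=1) = 21/134217728
P(X=2) = 819/268435456
P(X=3) = 2457/67108864
Sum = 5345/134217728

P(X ≤ 3) = 5345/134217728 ≈ 0.00%


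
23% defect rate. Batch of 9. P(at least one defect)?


P(all good) = (77/100)^9 = 95151694449171437/1000000000000000000
P(≥1 defect) = 904848305550828563/1000000000000000000

P = 904848305550828563/1000000000000000000 ≈ 90.48%


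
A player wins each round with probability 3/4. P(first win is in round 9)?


Geometric: P(X=9) = (1-p)^(k-1)×p = (1/4)^8×3/4 = 3/262144

P(X=9) = 3/262144 ≈ 0.00%


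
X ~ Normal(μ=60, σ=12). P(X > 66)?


z = (66-60)/12 = 0.5
P(X > 66) = 1 - P(Z ≤ 0.5) = 1 - 0.6915 = 0.3085

P(X > 66) ≈ 0.3085


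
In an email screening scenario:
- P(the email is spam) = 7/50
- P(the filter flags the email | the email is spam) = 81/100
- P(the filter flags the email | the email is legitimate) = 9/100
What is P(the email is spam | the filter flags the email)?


Using Bayes' theorem:
P(A|B) = P(B|A)·P(A) / P(B)

P(the filter flags the email) = 81/100 × 7/50 + 9/100 × 43/50
= 567/5000 + 387/5000 = 477/2500

P(the email is spam|the filter flags the email) = (567/5000) / (477/2500) = 63/106

P(the email is spam|the filter flags the email) = 63/106 ≈ 59.43%


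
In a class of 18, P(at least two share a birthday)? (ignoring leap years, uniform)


P(all different) = Π(365-i)/365 for i=0..17
= 0.653089
P(match) = 1 - 0.653089 = 0.346911

P ≈ 0.3469 ≈ 34.69%


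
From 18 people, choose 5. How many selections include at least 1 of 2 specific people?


Complement: C(18,5) - C(16,5) = 8568 - 4368 = 4200

4200


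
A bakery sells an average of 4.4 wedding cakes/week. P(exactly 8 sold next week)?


Poisson(λ=4.4): P(X=8) = e^(-λ)×λ^k/k!
= e^(-4.4) × 4.4^8 / 8!
≈ 0.0122773399 × 140482.236252 / 40320 ≈ 0.042776

P(X=8) ≈ 0.042776 ≈ 4.28%


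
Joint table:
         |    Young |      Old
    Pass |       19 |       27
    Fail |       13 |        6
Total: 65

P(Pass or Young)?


P(Pass∨Young) = P(Pass) + P(Young) - P(Pass∧Young)
= (46 + 32 - 19)/65 = 59/65

P = 59/65 ≈ 90.77%


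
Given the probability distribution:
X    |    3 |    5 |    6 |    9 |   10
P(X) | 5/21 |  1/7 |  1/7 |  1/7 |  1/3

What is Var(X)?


E[X] = 145/21
E[X²] = 1171/21
Var(X) = E[X²] - (E[X])² = 1171/21 - 21025/441 = 3566/441

Var(X) = 3566/441 ≈ 8.0862


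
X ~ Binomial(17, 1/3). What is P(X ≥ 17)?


P(X ≥ 17) = Σ P(X=i) for i=17..17
P(X=17) = 1/129140163
Sum = 1/129140163

P(X ≥ 17) = 1/129140163 ≈ 0.00%


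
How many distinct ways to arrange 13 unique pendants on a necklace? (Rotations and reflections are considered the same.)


Free circular arrangements: rotations and reflections both identified.
(n-1)!/2 = 12!/2 = 479001600/2 = 239500800

239500800


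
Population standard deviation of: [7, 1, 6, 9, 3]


Mean = 26/5
  (7-26/5)²=81/25
  (1-26/5)²=441/25
  (6-26/5)²=16/25
  (9-26/5)²=361/25
  (3-26/5)²=121/25
Σ(x-μ)² = 204/5
σ² = (204/5)/5 = 204/25

σ = √(204/25) ≈ 2.8566


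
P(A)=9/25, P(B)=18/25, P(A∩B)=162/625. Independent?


P(A)×P(B) = 162/625
P(A∩B) = 162/625
Equal ✓ → Independent

Yes, independent


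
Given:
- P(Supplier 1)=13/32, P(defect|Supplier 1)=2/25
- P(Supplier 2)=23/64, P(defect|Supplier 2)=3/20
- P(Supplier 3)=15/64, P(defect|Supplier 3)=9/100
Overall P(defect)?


P(B) = Σ P(B|Aᵢ)×P(Aᵢ)
  2/25×13/32 = 13/400
  3/20×23/64 = 69/1280
  9/100×15/64 = 27/1280
Sum = 43/400

P(defect) = 43/400 ≈ 10.75%


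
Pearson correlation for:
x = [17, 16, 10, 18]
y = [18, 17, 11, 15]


n=4, Σx=61, Σy=61, Σxy=958, Σx²=969, Σy²=959
r = (4×958 - 61×61)/√((4×969 - 61²)(4×959 - 61²))
= 111/√(155×115) = 111/√17825 ≈ 111/133.5103 ≈ 0.8314

r ≈ 0.8314


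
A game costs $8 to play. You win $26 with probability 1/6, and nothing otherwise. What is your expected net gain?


E[gain] = (26-8)×1/6 + (-8)×5/6
= 3 - 20/3 = -11/3

Expected net gain = $-11/3 ≈ $-3.67


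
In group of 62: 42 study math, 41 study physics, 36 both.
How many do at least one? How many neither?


|A∪B| = 42+41-36 = 47
Neither = 62-47 = 15

At least one: 47; Neither: 15


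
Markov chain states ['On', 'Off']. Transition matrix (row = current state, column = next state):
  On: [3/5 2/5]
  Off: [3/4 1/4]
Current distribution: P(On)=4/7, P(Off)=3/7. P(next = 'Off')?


P(next=Off) = Σᵢ P(now=i)×P(i→Off)
= 4/7×2/5 + 3/7×1/4
= 8/35 + 3/28 = 47/140

P = 47/140 ≈ 0.3357


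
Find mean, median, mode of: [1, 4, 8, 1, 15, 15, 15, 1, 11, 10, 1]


Sorted: [1, 1, 1, 1, 4, 8, 10, 11, 15, 15, 15]
Mean = 82/11
Median = 8
Freq: {1: 4, 4: 1, 8: 1, 15: 3, 11: 1, 10: 1}
Mode: [1]

Mean=82/11, Median=8, Mode=1


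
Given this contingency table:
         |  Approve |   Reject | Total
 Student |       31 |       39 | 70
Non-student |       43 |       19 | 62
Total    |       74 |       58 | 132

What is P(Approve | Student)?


P(Approve | Student) = 31/(31+39) = 31/70

P(Approve|Student) = 31/70 ≈ 44.29%


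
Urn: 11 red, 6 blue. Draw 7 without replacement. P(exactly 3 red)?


Hypergeometric: C(11,3)×C(6,4)/C(17,7)
= 165×15/19448 = 225/1768

P(X=3) = 225/1768 ≈ 12.73%


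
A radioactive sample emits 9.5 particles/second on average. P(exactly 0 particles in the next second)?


Poisson(λ=9.5): P(X=0) = e^(-λ)×λ^k/k!
= e^(-9.5) × 9.5^0 / 0!
≈ 7.485182989e-05 × 1 / 1 ≈ 0.000075

P(X=0) ≈ 0.000075 ≈ 0.01%


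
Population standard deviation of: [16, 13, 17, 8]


Mean = 54/4 = 27/2
  (16-27/2)²=25/4
  (13-27/2)²=1/4
  (17-27/2)²=49/4
  (8-27/2)²=121/4
Σ(x-μ)² = 49
σ² = 49/4

σ = √(49/4) ≈ 3.5000


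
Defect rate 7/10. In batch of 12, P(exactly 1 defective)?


Binomial: P(X=1) = C(12,1)×p^1×(1-p)^11
= 12 × 7/10 × 177147/100000000000 = 3720087/250000000000

P(X=1) = 3720087/250000000000 ≈ 0.00%


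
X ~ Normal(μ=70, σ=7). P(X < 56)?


z = (56-70)/7 = -2.0
P(Z < -2.0) = 0.0228

P(X < 56) ≈ 0.0228


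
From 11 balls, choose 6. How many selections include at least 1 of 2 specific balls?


Complement: C(11,6) - C(9,6) = 462 - 84 = 378

378


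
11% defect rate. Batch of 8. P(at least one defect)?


P(all good) = (89/100)^8 = 3936588805702081/10000000000000000
P(≥1 defect) = 6063411194297919/10000000000000000

P = 6063411194297919/10000000000000000 ≈ 60.63%


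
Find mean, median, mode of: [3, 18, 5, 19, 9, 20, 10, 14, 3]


Sorted: [3, 3, 5, 9, 10, 14, 18, 19, 20]
Mean = 101/9
Median = 10
Freq: {3: 2, 18: 1, 5: 1, 19: 1, 9: 1, 20: 1, 10: 1, 14: 1}
Mode: [3]

Mean=101/9, Median=10, Mode=3


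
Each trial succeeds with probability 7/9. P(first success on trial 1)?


Geometric: P(X=1) = (1-p)^(k-1)×p = (2/9)^0×7/9 = 7/9

P(X=1) = 7/9 ≈ 77.78%


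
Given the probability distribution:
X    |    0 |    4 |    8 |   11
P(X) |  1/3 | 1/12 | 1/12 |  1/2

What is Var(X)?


E[X] = 13/2
E[X²] = 403/6
Var(X) = E[X²] - (E[X])² = 403/6 - 169/4 = 299/12

Var(X) = 299/12 ≈ 24.9167


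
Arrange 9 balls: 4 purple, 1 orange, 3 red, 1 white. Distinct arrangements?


9!/(4!×1!×3!×1!) = 2520

2520


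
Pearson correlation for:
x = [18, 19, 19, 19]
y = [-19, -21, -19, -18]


n=4, Σx=75, Σy=-77, Σxy=-1444, Σx²=1407, Σy²=1487
r = (4×(-1444) - 75×(-77))/√((4×1407 - 75²)(4×1487 - (-77)²))
= -1/√(3×19) = -1/√57 ≈ -1/7.5498 ≈ -0.1325

r ≈ -0.1325


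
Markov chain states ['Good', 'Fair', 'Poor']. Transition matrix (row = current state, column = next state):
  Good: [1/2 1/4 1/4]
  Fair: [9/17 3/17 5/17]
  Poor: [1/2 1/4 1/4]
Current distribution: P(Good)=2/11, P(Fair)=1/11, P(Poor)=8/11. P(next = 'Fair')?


P(next=Fair) = Σᵢ P(now=i)×P(i→Fair)
= 2/11×1/4 + 1/11×3/17 + 8/11×1/4
= 1/22 + 3/187 + 2/11 = 91/374

P = 91/374 ≈ 0.2433


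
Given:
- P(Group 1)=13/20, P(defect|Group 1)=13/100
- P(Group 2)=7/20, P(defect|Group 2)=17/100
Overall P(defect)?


P(B) = Σ P(B|Aᵢ)×P(Aᵢ)
  13/100×13/20 = 169/2000
  17/100×7/20 = 119/2000
Sum = 18/125

P(defect) = 18/125 ≈ 14.40%


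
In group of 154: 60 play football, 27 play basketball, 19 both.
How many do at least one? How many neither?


|A∪B| = 60+27-19 = 68
Neither = 154-68 = 86

At least one: 68; Neither: 86


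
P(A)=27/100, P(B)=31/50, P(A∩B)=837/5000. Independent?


P(A)×P(B) = 837/5000
P(A∩B) = 837/5000
Equal ✓ → Independent

Yes, independent


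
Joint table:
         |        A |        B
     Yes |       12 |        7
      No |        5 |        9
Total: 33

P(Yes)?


P(Yes) = (12+7)/33 = 19/33

P(Yes) = 19/33 ≈ 57.58%


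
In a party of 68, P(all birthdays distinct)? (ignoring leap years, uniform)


P(all different) = Π(365-i)/365 for i=0..67
= (365/365)×(364/365)×...×(298/365)
= 0.001274

P ≈ 0.0013 ≈ 0.13%


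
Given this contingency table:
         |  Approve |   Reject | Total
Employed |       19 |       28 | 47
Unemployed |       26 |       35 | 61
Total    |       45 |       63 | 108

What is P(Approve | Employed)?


P(Approve | Employed) = 19/(19+28) = 19/47

P(Approve|Employed) = 19/47 ≈ 40.43%


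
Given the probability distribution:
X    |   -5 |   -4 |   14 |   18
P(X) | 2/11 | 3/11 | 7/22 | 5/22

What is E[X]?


E[X] = Σ x·P(X=x)
= (-5)×(2/11) + (-4)×(3/11) + (14)×(7/22) + (18)×(5/22)
= 72/11

E[X] = 72/11


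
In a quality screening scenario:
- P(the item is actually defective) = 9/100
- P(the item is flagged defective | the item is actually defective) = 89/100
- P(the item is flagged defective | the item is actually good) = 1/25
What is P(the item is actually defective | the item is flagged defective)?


Using Bayes' theorem:
P(A|B) = P(B|A)·P(A) / P(B)

P(the item is flagged defective) = 89/100 × 9/100 + 1/25 × 91/100
= 801/10000 + 91/2500 = 233/2000

P(the item is actually defective|the item is flagged defective) = (801/10000) / (233/2000) = 801/1165

P(the item is actually defective|the item is flagged defective) = 801/1165 ≈ 68.76%


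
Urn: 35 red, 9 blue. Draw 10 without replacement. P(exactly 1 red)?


Hypergeometric: C(35,1)×C(9,9)/C(44,10)
= 35×1/2481256778 = 5/354465254

P(X=1) = 5/354465254 ≈ 0.00%


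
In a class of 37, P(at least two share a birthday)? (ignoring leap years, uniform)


P(all different) = Π(365-i)/365 for i=0..36
= 0.151266
P(match) = 1 - 0.151266 = 0.848734

P ≈ 0.8487 ≈ 84.87%


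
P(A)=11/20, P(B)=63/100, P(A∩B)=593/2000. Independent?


P(A)×P(B) = 693/2000
P(A∩B) = 593/2000
Not equal → NOT independent

No, not independent


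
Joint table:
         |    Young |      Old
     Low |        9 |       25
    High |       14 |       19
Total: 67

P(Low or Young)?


P(Low∨Young) = P(Low) + P(Young) - P(Low∧Young)
= (34 + 23 - 9)/67 = 48/67

P = 48/67 ≈ 71.64%


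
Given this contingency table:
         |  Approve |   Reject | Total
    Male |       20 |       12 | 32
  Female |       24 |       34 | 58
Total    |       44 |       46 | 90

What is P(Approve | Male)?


P(Approve | Male) = 20/(20+12) = 20/32 = 5/8

P(Approve|Male) = 5/8 ≈ 62.50%


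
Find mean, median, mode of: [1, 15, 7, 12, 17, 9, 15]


Sorted: [1, 7, 9, 12, 15, 15, 17]
Mean = 76/7
Median = 12
Freq: {1: 1, 15: 2, 7: 1, 12: 1, 17: 1, 9: 1}
Mode: [15]

Mean=76/7, Median=12, Mode=15


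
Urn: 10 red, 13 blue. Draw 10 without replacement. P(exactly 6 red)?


Hypergeometric: C(10,6)×C(13,4)/C(23,10)
= 210×715/1144066 = 975/7429

P(X=6) = 975/7429 ≈ 13.12%


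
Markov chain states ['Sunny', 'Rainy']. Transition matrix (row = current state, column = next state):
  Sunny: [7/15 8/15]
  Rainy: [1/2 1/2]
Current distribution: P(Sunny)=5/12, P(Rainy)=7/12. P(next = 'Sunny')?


P(next=Sunny) = Σᵢ P(now=i)×P(i→Sunny)
= 5/12×7/15 + 7/12×1/2
= 7/36 + 7/24 = 35/72

P = 35/72 ≈ 0.4861


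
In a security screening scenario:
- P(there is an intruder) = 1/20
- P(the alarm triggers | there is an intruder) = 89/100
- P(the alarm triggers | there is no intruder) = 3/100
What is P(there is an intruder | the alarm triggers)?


Using Bayes' theorem:
P(A|B) = P(B|A)·P(A) / P(B)

P(the alarm triggers) = 89/100 × 1/20 + 3/100 × 19/20
= 89/2000 + 57/2000 = 73/1000

P(there is an intruder|the alarm triggers) = (89/2000) / (73/1000) = 89/146

P(there is an intruder|the alarm triggers) = 89/146 ≈ 60.96%


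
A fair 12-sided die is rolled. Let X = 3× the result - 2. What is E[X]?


E[die] = (1+12)/2 = 13/2
E[X] = 3×13/2 - 2 = 35/2

E[X] = 35/2


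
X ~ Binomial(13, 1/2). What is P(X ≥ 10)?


P(X ≥ 10) = Σ P(X=i) for i=10..13
P(X=10) = 143/4096
P(X=11) = 39/4096
P(X=12) = 13/8192
P(X=13) = 1/8192
Sum = 189/4096

P(X ≥ 10) = 189/4096 ≈ 4.61%


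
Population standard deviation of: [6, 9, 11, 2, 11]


Mean = 39/5
  (6-39/5)²=81/25
  (9-39/5)²=36/25
  (11-39/5)²=256/25
  (2-39/5)²=841/25
  (11-39/5)²=256/25
Σ(x-μ)² = 294/5
σ² = (294/5)/5 = 294/25

σ = √(294/25) ≈ 3.4293


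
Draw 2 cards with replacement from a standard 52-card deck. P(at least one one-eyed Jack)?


P(not a one-eyed Jack) = 50/52 = 25/26
P(none in 2 draws) = (25/26)^2 = 625/676
P(≥1 one-eyed Jack) = 1 - 625/676 = 51/676

P = 51/676 ≈ 7.54%


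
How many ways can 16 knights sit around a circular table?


Circular arrangements of 16 distinct objects: fix one position to break rotational symmetry.
(n-1)! = 15! = 1307674368000

1307674368000


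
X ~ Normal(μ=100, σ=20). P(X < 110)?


z = (110-100)/20 = 0.5
P(Z < 0.5) = 0.6915

P(X < 110) ≈ 0.6915


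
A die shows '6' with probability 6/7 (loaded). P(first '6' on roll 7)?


Geometric: P(X=7) = (1-p)^(k-1)×p = (1/7)^6×6/7 = 6/823543

P(X=7) = 6/823543 ≈ 0.00%


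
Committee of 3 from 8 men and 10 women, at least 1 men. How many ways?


Count by #men:
  1M,2W: C(8,1)×C(10,2)=360
  2M,1W: C(8,2)×C(10,1)=280
  3M,0W: C(8,3)×C(10,0)=56
Total = 696

696


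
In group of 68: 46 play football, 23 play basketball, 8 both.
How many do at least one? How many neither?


|A∪B| = 46+23-8 = 61
Neither = 68-61 = 7

At least one: 61; Neither: 7


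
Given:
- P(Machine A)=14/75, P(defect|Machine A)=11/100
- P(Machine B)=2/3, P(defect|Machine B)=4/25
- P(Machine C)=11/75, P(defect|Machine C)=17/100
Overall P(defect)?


P(B) = Σ P(B|Aᵢ)×P(Aᵢ)
  11/100×14/75 = 77/3750
  4/25×2/3 = 8/75
  17/100×11/75 = 187/7500
Sum = 1141/7500

P(defect) = 1141/7500 ≈ 15.21%


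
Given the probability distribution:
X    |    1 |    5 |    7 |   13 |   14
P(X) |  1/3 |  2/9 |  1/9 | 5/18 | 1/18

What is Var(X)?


E[X] = 119/18
E[X²] = 415/6
Var(X) = E[X²] - (E[X])² = 415/6 - 14161/324 = 8249/324

Var(X) = 8249/324 ≈ 25.4599


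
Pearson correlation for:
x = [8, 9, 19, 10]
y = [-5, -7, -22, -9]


n=4, Σx=46, Σy=-43, Σxy=-611, Σx²=606, Σy²=639
r = (4×(-611) - 46×(-43))/√((4×606 - 46²)(4×639 - (-43)²))
= -466/√(308×707) = -466/√217756 ≈ -466/466.6433 ≈ -0.9986

r ≈ -0.9986


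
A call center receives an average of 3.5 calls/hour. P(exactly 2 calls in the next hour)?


Poisson(λ=3.5): P(X=2) = e^(-λ)×λ^k/k!
= e^(-3.5) × 3.5^2 / 2!
≈ 0.03019738342 × 12.25 / 2 ≈ 0.184959

P(X=2) ≈ 0.184959 ≈ 18.50%


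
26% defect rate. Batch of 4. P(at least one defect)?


P(all good) = (37/50)^4 = 1874161/6250000
P(≥1 defect) = 4375839/6250000

P = 4375839/6250000 ≈ 70.01%


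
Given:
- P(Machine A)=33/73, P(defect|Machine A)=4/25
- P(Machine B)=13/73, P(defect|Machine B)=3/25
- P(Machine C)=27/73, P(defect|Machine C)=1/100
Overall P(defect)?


P(B) = Σ P(B|Aᵢ)×P(Aᵢ)
  4/25×33/73 = 132/1825
  3/25×13/73 = 39/1825
  1/100×27/73 = 27/7300
Sum = 711/7300

P(defect) = 711/7300 ≈ 9.74%


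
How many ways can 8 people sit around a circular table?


Circular arrangements of 8 distinct objects: fix one position to break rotational symmetry.
(n-1)! = 7! = 5040

5040


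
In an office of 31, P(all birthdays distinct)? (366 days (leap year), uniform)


P(all different) = Π(366-i)/366 for i=0..30
= (366/366)×(365/366)×...×(336/366)
= 0.270541

P ≈ 0.2705 ≈ 27.05%


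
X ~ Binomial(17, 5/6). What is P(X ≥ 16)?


P(X ≥ 16) = Σ P(X=i) for i=16..17
P(X=16) = 2593994140625/16926659444736
P(X=17) = 762939453125/16926659444736
Sum = 1678466796875/8463329722368

P(X ≥ 16) = 1678466796875/8463329722368 ≈ 19.83%


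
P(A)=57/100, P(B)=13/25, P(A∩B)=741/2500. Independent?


P(A)×P(B) = 741/2500
P(A∩B) = 741/2500
Equal ✓ → Independent

Yes, independent


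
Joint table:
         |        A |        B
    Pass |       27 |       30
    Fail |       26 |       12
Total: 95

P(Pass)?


P(Pass) = (27+30)/95 = 57/95 = 3/5

P(Pass) = 3/5 ≈ 60.00%


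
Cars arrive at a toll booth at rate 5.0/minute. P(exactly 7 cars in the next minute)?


Poisson(λ=5.0): P(X=7) = e^(-λ)×λ^k/k!
= e^(-5.0) × 5.0^7 / 7!
≈ 0.006737946999 × 78125 / 5040 ≈ 0.104445

P(X=7) ≈ 0.104445 ≈ 10.44%


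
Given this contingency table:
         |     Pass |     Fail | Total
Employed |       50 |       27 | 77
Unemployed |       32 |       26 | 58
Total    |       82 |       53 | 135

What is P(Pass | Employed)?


P(Pass | Employed) = 50/(50+27) = 50/77

P(Pass|Employed) = 50/77 ≈ 64.94%


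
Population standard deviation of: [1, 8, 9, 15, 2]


Mean = 35/5 = 7
  (1-7)²=36
  (8-7)²=1
  (9-7)²=4
  (15-7)²=64
  (2-7)²=25
Σ(x-μ)² = 130
σ² = 130/5 = 26

σ = √(26) ≈ 5.0990


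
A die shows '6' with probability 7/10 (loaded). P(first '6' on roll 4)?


Geometric: P(X=4) = (1-p)^(k-1)×p = (3/10)^3×7/10 = 189/10000

P(X=4) = 189/10000 ≈ 1.89%


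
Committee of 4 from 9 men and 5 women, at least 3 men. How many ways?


Count by #men:
  3M,1W: C(9,3)×C(5,1)=420
  4M,0W: C(9,4)×C(5,0)=126
Total = 546

546


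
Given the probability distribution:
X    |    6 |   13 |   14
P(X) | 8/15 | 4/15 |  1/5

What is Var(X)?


E[X] = 142/15
E[X²] = 1552/15
Var(X) = E[X²] - (E[X])² = 1552/15 - 20164/225 = 3116/225

Var(X) = 3116/225 ≈ 13.8489


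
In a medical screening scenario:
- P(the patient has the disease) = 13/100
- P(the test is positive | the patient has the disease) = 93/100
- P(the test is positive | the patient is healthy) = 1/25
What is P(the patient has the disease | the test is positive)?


Using Bayes' theorem:
P(A|B) = P(B|A)·P(A) / P(B)

P(the test is positive) = 93/100 × 13/100 + 1/25 × 87/100
= 1209/10000 + 87/2500 = 1557/10000

P(the patient has the disease|the test is positive) = (1209/10000) / (1557/10000) = 403/519

P(the patient has the disease|the test is positive) = 403/519 ≈ 77.65%


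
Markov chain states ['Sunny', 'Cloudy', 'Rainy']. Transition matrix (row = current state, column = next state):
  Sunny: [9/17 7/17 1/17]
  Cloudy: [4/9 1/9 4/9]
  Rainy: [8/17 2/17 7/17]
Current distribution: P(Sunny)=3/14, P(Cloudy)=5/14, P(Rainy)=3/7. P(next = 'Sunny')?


P(next=Sunny) = Σᵢ P(now=i)×P(i→Sunny)
= 3/14×9/17 + 5/14×4/9 + 3/7×8/17
= 27/238 + 10/63 + 24/119 = 145/306

P = 145/306 ≈ 0.4739


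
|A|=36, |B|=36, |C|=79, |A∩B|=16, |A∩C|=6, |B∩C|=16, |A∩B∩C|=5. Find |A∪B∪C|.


|A∪B∪C| = 36+36+79-16-6-16+5 = 118

|A∪B∪C| = 118


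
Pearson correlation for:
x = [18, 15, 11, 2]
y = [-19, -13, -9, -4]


n=4, Σx=46, Σy=-45, Σxy=-644, Σx²=674, Σy²=627
r = (4×(-644) - 46×(-45))/√((4×674 - 46²)(4×627 - (-45)²))
= -506/√(580×483) = -506/√280140 ≈ -506/529.2825 ≈ -0.9560

r ≈ -0.9560


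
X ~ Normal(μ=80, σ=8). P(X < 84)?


z = (84-80)/8 = 0.5
P(Z < 0.5) = 0.6915

P(X < 84) ≈ 0.6915


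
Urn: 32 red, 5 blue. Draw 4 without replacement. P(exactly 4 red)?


Hypergeometric: C(32,4)×C(5,0)/C(37,4)
= 35960×1/66045 = 7192/13209

P(X=4) = 7192/13209 ≈ 54.45%


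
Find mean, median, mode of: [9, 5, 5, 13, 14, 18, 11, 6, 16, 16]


Sorted: [5, 5, 6, 9, 11, 13, 14, 16, 16, 18]
Mean = 113/10
Median = 12
Freq: {9: 1, 5: 2, 13: 1, 14: 1, 18: 1, 11: 1, 6: 1, 16: 2}
Mode: [5, 16]

Mean=113/10, Median=12, Mode=[5, 16]


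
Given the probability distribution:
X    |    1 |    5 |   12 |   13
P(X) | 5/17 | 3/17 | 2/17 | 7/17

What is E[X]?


E[X] = Σ x·P(X=x)
= (1)×(5/17) + (5)×(3/17) + (12)×(2/17) + (13)×(7/17)
= 135/17

E[X] = 135/17


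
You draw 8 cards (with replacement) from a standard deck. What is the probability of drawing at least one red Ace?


P(not a red Ace) = 50/52 = 25/26
P(none in 8 draws) = (25/26)^8 = 152587890625/208827064576
P(≥1 red Ace) = 1 - 152587890625/208827064576 = 56239173951/208827064576

P = 56239173951/208827064576 ≈ 26.93%


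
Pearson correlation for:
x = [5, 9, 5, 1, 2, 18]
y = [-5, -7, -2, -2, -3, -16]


n=6, Σx=40, Σy=-35, Σxy=-394, Σx²=460, Σy²=347
r = (6×(-394) - 40×(-35))/√((6×460 - 40²)(6×347 - (-35)²))
= -964/√(1160×857) = -964/√994120 ≈ -964/997.0557 ≈ -0.9668

r ≈ -0.9668


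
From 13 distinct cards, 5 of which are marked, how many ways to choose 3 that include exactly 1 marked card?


Choose 1 of the 5 marked cards and 2 of the other 8 cards:
C(5,1)×C(8,2) = 5×28 = 140

140


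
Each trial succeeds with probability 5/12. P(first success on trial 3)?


Geometric: P(X=3) = (1-p)^(k-1)×p = (7/12)^2×5/12 = 245/1728

P(X=3) = 245/1728 ≈ 14.18%


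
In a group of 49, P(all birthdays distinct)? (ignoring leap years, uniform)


P(all different) = Π(365-i)/365 for i=0..48
= (365/365)×(364/365)×...×(317/365)
= 0.034220

P ≈ 0.0342 ≈ 3.42%


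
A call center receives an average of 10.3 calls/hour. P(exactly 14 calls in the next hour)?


Poisson(λ=10.3): P(X=14) = e^(-λ)×λ^k/k!
= e^(-10.3) × 10.3^14 / 14!
≈ 3.363309519e-05 × 1.51258972486e+14 / 87178291200 ≈ 0.058355

P(X=14) ≈ 0.058355 ≈ 5.84%


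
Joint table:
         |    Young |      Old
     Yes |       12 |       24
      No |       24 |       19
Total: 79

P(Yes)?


P(Yes) = (12+24)/79 = 36/79

P(Yes) = 36/79 ≈ 45.57%


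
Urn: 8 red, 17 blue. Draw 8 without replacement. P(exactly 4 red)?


Hypergeometric: C(8,4)×C(17,4)/C(25,8)
= 70×2380/1081575 = 6664/43263

P(X=4) = 6664/43263 ≈ 15.40%


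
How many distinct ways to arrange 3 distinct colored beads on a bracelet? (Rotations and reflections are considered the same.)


Free circular arrangements: rotations and reflections both identified.
(n-1)!/2 = 2!/2 = 2/2 = 1

1


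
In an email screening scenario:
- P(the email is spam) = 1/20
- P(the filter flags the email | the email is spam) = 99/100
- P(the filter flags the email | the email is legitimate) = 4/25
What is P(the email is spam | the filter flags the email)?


Using Bayes' theorem:
P(A|B) = P(B|A)·P(A) / P(B)

P(the filter flags the email) = 99/100 × 1/20 + 4/25 × 19/20
= 99/2000 + 19/125 = 403/2000

P(the email is spam|the filter flags the email) = (99/2000) / (403/2000) = 99/403

P(the email is spam|the filter flags the email) = 99/403 ≈ 24.57%


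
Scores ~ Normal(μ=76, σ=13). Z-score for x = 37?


z = (x - μ)/σ = (37 - 76)/13 = -3.0

z = -3.0


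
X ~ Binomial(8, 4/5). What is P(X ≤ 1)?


P(X ≤ 1) = Σ P(X=i) for i=0..1
P(X=0) = 1/390625
P(X=1) = 32/390625
Sum = 33/390625

P(X ≤ 1) = 33/390625 ≈ 0.01%


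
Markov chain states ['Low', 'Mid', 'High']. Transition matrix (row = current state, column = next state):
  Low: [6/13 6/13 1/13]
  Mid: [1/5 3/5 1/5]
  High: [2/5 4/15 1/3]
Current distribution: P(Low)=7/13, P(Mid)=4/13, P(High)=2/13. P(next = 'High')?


P(next=High) = Σᵢ P(now=i)×P(i→High)
= 7/13×1/13 + 4/13×1/5 + 2/13×1/3
= 7/169 + 4/65 + 2/39 = 391/2535

P = 391/2535 ≈ 0.1542


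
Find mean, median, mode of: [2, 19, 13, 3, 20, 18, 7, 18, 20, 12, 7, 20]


Sorted: [2, 3, 7, 7, 12, 13, 18, 18, 19, 20, 20, 20]
Mean = 159/12 = 53/4
Median = 31/2
Freq: {2: 1, 19: 1, 13: 1, 3: 1, 20: 3, 18: 2, 7: 2, 12: 1}
Mode: [20]

Mean=53/4, Median=31/2, Mode=20


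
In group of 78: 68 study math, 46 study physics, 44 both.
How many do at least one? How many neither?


|A∪B| = 68+46-44 = 70
Neither = 78-70 = 8

At least one: 70; Neither: 8


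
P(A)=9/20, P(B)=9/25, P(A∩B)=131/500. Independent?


P(A)×P(B) = 81/500
P(A∩B) = 131/500
Not equal → NOT independent

No, not independent


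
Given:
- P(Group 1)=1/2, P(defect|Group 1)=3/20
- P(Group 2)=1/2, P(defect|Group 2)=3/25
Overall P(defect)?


P(B) = Σ P(B|Aᵢ)×P(Aᵢ)
  3/20×1/2 = 3/40
  3/25×1/2 = 3/50
Sum = 27/200

P(defect) = 27/200 ≈ 13.50%
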